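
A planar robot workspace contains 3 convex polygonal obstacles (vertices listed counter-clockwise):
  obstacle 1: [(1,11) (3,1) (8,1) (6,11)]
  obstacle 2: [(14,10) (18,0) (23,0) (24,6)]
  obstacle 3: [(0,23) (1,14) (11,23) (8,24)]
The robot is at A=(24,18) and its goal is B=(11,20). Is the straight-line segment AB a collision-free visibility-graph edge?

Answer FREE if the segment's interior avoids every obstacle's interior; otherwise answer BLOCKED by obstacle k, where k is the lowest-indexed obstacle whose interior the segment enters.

Obstacle 1 [(1,11) (3,1) (8,1) (6,11)]:
  edge (1,11)–(3,1): clear
  edge (3,1)–(8,1): clear
  edge (8,1)–(6,11): clear
  edge (6,11)–(1,11): clear
  midpoint (35/2,19) outside
  → clear
Obstacle 2 [(14,10) (18,0) (23,0) (24,6)]:
  edge (14,10)–(18,0): clear
  edge (18,0)–(23,0): clear
  edge (23,0)–(24,6): clear
  edge (24,6)–(14,10): clear
  midpoint (35/2,19) outside
  → clear
Obstacle 3 [(0,23) (1,14) (11,23) (8,24)]:
  edge (0,23)–(1,14): clear
  edge (1,14)–(11,23): clear
  edge (11,23)–(8,24): clear
  edge (8,24)–(0,23): clear
  midpoint (35/2,19) outside
  → clear

FREE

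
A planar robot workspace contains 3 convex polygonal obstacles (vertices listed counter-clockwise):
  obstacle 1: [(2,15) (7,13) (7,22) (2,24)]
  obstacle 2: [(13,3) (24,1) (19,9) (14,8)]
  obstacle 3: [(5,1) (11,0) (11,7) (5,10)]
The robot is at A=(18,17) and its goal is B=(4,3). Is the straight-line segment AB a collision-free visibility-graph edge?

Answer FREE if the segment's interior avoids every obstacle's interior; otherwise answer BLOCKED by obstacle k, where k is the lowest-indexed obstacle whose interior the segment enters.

BLOCKED by obstacle 3

Obstacle 1 [(2,15) (7,13) (7,22) (2,24)]:
  edge (2,15)–(7,13): clear
  edge (7,13)–(7,22): clear
  edge (7,22)–(2,24): clear
  edge (2,24)–(2,15): clear
  midpoint (11,10) outside
  → clear
Obstacle 2 [(13,3) (24,1) (19,9) (14,8)]:
  edge (13,3)–(24,1): clear
  edge (24,1)–(19,9): clear
  edge (19,9)–(14,8): clear
  edge (14,8)–(13,3): clear
  midpoint (11,10) outside
  → clear
Obstacle 3 [(5,1) (11,0) (11,7) (5,10)]:
  edge (5,1)–(11,0): clear
  edge (11,0)–(11,7): clear
  edge (11,7)–(5,10): crosses AB
  edge (5,10)–(5,1): crosses AB
  → BLOCKED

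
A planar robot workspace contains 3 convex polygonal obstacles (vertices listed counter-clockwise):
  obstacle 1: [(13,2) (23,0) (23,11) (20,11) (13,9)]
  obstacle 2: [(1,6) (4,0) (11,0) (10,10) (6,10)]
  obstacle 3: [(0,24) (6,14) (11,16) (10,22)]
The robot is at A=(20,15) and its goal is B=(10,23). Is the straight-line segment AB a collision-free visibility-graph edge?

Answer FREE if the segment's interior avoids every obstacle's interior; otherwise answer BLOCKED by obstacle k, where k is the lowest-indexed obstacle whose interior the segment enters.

Obstacle 1 [(13,2) (23,0) (23,11) (20,11) (13,9)]:
  edge (13,2)–(23,0): clear
  edge (23,0)–(23,11): clear
  edge (23,11)–(20,11): clear
  edge (20,11)–(13,9): clear
  edge (13,9)–(13,2): clear
  midpoint (15,19) outside
  → clear
Obstacle 2 [(1,6) (4,0) (11,0) (10,10) (6,10)]:
  edge (1,6)–(4,0): clear
  edge (4,0)–(11,0): clear
  edge (11,0)–(10,10): clear
  edge (10,10)–(6,10): clear
  edge (6,10)–(1,6): clear
  midpoint (15,19) outside
  → clear
Obstacle 3 [(0,24) (6,14) (11,16) (10,22)]:
  edge (0,24)–(6,14): clear
  edge (6,14)–(11,16): clear
  edge (11,16)–(10,22): clear
  edge (10,22)–(0,24): clear
  midpoint (15,19) outside
  → clear

FREE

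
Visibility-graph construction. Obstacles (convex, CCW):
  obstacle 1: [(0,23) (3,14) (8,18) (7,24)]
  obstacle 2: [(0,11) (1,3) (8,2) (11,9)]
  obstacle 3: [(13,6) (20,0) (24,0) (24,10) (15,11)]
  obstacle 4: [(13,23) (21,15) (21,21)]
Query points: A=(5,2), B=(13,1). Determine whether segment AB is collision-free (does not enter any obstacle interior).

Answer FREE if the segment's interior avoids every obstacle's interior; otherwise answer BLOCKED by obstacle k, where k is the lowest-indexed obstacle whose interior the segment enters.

FREE

Obstacle 1 [(0,23) (3,14) (8,18) (7,24)]:
  edge (0,23)–(3,14): clear
  edge (3,14)–(8,18): clear
  edge (8,18)–(7,24): clear
  edge (7,24)–(0,23): clear
  midpoint (9,3/2) outside
  → clear
Obstacle 2 [(0,11) (1,3) (8,2) (11,9)]:
  edge (0,11)–(1,3): clear
  edge (1,3)–(8,2): clear
  edge (8,2)–(11,9): clear
  edge (11,9)–(0,11): clear
  midpoint (9,3/2) outside
  → clear
Obstacle 3 [(13,6) (20,0) (24,0) (24,10) (15,11)]:
  edge (13,6)–(20,0): clear
  edge (20,0)–(24,0): clear
  edge (24,0)–(24,10): clear
  edge (24,10)–(15,11): clear
  edge (15,11)–(13,6): clear
  midpoint (9,3/2) outside
  → clear
Obstacle 4 [(13,23) (21,15) (21,21)]:
  edge (13,23)–(21,15): clear
  edge (21,15)–(21,21): clear
  edge (21,21)–(13,23): clear
  midpoint (9,3/2) outside
  → clear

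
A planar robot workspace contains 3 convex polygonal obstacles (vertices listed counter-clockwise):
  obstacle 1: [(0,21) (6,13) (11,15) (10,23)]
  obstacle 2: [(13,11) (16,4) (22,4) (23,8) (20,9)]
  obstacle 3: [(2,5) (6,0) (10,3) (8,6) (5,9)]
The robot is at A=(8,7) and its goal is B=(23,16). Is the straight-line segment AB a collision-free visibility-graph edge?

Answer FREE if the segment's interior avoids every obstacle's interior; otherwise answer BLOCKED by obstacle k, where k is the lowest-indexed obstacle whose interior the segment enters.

Obstacle 1 [(0,21) (6,13) (11,15) (10,23)]:
  edge (0,21)–(6,13): clear
  edge (6,13)–(11,15): clear
  edge (11,15)–(10,23): clear
  edge (10,23)–(0,21): clear
  midpoint (31/2,23/2) outside
  → clear
Obstacle 2 [(13,11) (16,4) (22,4) (23,8) (20,9)]:
  edge (13,11)–(16,4): crosses AB
  edge (16,4)–(22,4): clear
  edge (22,4)–(23,8): clear
  edge (23,8)–(20,9): clear
  edge (20,9)–(13,11): crosses AB
  → BLOCKED
Obstacle 3 [(2,5) (6,0) (10,3) (8,6) (5,9)]:
  edge (2,5)–(6,0): clear
  edge (6,0)–(10,3): clear
  edge (10,3)–(8,6): clear
  edge (8,6)–(5,9): clear
  edge (5,9)–(2,5): clear
  midpoint (31/2,23/2) outside
  → clear

BLOCKED by obstacle 2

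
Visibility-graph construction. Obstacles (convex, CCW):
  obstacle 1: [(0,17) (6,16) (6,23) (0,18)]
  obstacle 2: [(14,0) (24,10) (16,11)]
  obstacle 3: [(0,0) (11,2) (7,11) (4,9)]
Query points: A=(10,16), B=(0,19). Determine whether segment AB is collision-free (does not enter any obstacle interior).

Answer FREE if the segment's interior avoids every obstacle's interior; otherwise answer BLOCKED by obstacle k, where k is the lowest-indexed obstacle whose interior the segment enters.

BLOCKED by obstacle 1

Obstacle 1 [(0,17) (6,16) (6,23) (0,18)]:
  edge (0,17)–(6,16): clear
  edge (6,16)–(6,23): crosses AB
  edge (6,23)–(0,18): crosses AB
  edge (0,18)–(0,17): clear
  → BLOCKED
Obstacle 2 [(14,0) (24,10) (16,11)]:
  edge (14,0)–(24,10): clear
  edge (24,10)–(16,11): clear
  edge (16,11)–(14,0): clear
  midpoint (5,35/2) outside
  → clear
Obstacle 3 [(0,0) (11,2) (7,11) (4,9)]:
  edge (0,0)–(11,2): clear
  edge (11,2)–(7,11): clear
  edge (7,11)–(4,9): clear
  edge (4,9)–(0,0): clear
  midpoint (5,35/2) outside
  → clear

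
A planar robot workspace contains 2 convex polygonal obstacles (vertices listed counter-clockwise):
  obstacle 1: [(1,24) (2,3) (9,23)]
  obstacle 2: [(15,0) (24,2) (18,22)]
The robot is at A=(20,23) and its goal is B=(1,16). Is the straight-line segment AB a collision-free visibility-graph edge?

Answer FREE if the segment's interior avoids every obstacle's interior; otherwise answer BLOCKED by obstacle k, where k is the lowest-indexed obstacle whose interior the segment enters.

BLOCKED by obstacle 1

Obstacle 1 [(1,24) (2,3) (9,23)]:
  edge (1,24)–(2,3): crosses AB
  edge (2,3)–(9,23): crosses AB
  edge (9,23)–(1,24): clear
  → BLOCKED
Obstacle 2 [(15,0) (24,2) (18,22)]:
  edge (15,0)–(24,2): clear
  edge (24,2)–(18,22): clear
  edge (18,22)–(15,0): clear
  midpoint (21/2,39/2) outside
  → clear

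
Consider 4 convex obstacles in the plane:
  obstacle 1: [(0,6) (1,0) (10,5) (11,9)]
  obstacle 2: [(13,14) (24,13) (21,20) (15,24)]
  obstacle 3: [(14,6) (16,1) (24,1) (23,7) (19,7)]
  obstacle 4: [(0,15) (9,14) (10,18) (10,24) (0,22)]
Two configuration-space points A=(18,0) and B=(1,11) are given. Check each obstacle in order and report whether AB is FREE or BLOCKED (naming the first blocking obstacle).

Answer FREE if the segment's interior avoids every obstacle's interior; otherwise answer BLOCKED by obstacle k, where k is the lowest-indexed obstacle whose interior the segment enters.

BLOCKED by obstacle 1

Obstacle 1 [(0,6) (1,0) (10,5) (11,9)]:
  edge (0,6)–(1,0): clear
  edge (1,0)–(10,5): clear
  edge (10,5)–(11,9): crosses AB
  edge (11,9)–(0,6): crosses AB
  → BLOCKED
Obstacle 2 [(13,14) (24,13) (21,20) (15,24)]:
  edge (13,14)–(24,13): clear
  edge (24,13)–(21,20): clear
  edge (21,20)–(15,24): clear
  edge (15,24)–(13,14): clear
  midpoint (19/2,11/2) outside
  → clear
Obstacle 3 [(14,6) (16,1) (24,1) (23,7) (19,7)]:
  edge (14,6)–(16,1): crosses AB
  edge (16,1)–(24,1): crosses AB
  edge (24,1)–(23,7): clear
  edge (23,7)–(19,7): clear
  edge (19,7)–(14,6): clear
  → BLOCKED
Obstacle 4 [(0,15) (9,14) (10,18) (10,24) (0,22)]:
  edge (0,15)–(9,14): clear
  edge (9,14)–(10,18): clear
  edge (10,18)–(10,24): clear
  edge (10,24)–(0,22): clear
  edge (0,22)–(0,15): clear
  midpoint (19/2,11/2) outside
  → clear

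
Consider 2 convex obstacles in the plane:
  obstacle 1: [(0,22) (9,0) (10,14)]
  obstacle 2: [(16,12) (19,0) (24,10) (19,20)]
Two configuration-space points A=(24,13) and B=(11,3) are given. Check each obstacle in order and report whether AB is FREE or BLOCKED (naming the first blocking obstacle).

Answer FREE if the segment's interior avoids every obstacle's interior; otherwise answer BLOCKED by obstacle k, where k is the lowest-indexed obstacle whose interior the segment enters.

BLOCKED by obstacle 2

Obstacle 1 [(0,22) (9,0) (10,14)]:
  edge (0,22)–(9,0): clear
  edge (9,0)–(10,14): clear
  edge (10,14)–(0,22): clear
  midpoint (35/2,8) outside
  → clear
Obstacle 2 [(16,12) (19,0) (24,10) (19,20)]:
  edge (16,12)–(19,0): crosses AB
  edge (19,0)–(24,10): clear
  edge (24,10)–(19,20): crosses AB
  edge (19,20)–(16,12): clear
  → BLOCKED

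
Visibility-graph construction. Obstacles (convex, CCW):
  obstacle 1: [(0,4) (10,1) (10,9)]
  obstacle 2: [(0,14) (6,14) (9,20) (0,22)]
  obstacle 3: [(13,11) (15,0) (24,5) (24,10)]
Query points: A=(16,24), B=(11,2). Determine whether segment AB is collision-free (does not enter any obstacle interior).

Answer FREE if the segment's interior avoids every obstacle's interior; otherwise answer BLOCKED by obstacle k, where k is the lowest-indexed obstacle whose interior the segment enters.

Obstacle 1 [(0,4) (10,1) (10,9)]:
  edge (0,4)–(10,1): clear
  edge (10,1)–(10,9): clear
  edge (10,9)–(0,4): clear
  midpoint (27/2,13) outside
  → clear
Obstacle 2 [(0,14) (6,14) (9,20) (0,22)]:
  edge (0,14)–(6,14): clear
  edge (6,14)–(9,20): clear
  edge (9,20)–(0,22): clear
  edge (0,22)–(0,14): clear
  midpoint (27/2,13) outside
  → clear
Obstacle 3 [(13,11) (15,0) (24,5) (24,10)]:
  edge (13,11)–(15,0): crosses AB
  edge (15,0)–(24,5): clear
  edge (24,5)–(24,10): clear
  edge (24,10)–(13,11): crosses AB
  → BLOCKED

BLOCKED by obstacle 3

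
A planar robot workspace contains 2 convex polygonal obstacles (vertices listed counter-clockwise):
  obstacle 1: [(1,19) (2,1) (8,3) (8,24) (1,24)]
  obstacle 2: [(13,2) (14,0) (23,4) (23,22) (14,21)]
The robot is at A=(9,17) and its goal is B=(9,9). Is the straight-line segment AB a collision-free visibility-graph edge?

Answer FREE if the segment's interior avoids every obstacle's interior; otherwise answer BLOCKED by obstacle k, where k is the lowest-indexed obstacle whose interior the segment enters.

Obstacle 1 [(1,19) (2,1) (8,3) (8,24) (1,24)]:
  edge (1,19)–(2,1): clear
  edge (2,1)–(8,3): clear
  edge (8,3)–(8,24): clear
  edge (8,24)–(1,24): clear
  edge (1,24)–(1,19): clear
  midpoint (9,13) outside
  → clear
Obstacle 2 [(13,2) (14,0) (23,4) (23,22) (14,21)]:
  edge (13,2)–(14,0): clear
  edge (14,0)–(23,4): clear
  edge (23,4)–(23,22): clear
  edge (23,22)–(14,21): clear
  edge (14,21)–(13,2): clear
  midpoint (9,13) outside
  → clear

FREE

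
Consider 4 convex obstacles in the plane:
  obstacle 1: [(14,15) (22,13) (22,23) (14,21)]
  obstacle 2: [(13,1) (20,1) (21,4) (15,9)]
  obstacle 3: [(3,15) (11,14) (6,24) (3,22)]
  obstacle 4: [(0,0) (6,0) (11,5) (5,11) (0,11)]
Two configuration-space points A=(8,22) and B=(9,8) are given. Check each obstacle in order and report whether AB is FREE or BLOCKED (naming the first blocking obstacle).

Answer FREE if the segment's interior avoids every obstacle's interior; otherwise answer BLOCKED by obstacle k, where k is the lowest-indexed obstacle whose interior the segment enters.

BLOCKED by obstacle 3

Obstacle 1 [(14,15) (22,13) (22,23) (14,21)]:
  edge (14,15)–(22,13): clear
  edge (22,13)–(22,23): clear
  edge (22,23)–(14,21): clear
  edge (14,21)–(14,15): clear
  midpoint (17/2,15) outside
  → clear
Obstacle 2 [(13,1) (20,1) (21,4) (15,9)]:
  edge (13,1)–(20,1): clear
  edge (20,1)–(21,4): clear
  edge (21,4)–(15,9): clear
  edge (15,9)–(13,1): clear
  midpoint (17/2,15) outside
  → clear
Obstacle 3 [(3,15) (11,14) (6,24) (3,22)]:
  edge (3,15)–(11,14): crosses AB
  edge (11,14)–(6,24): crosses AB
  edge (6,24)–(3,22): clear
  edge (3,22)–(3,15): clear
  → BLOCKED
Obstacle 4 [(0,0) (6,0) (11,5) (5,11) (0,11)]:
  edge (0,0)–(6,0): clear
  edge (6,0)–(11,5): clear
  edge (11,5)–(5,11): clear
  edge (5,11)–(0,11): clear
  edge (0,11)–(0,0): clear
  midpoint (17/2,15) outside
  → clear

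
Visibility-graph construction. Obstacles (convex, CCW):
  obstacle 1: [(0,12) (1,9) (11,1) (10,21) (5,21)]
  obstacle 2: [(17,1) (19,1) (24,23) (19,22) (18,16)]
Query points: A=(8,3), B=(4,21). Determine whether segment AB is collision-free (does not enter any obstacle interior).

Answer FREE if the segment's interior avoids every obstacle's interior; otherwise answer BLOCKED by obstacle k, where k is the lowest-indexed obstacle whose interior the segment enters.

BLOCKED by obstacle 1

Obstacle 1 [(0,12) (1,9) (11,1) (10,21) (5,21)]:
  edge (0,12)–(1,9): clear
  edge (1,9)–(11,1): crosses AB
  edge (11,1)–(10,21): clear
  edge (10,21)–(5,21): clear
  edge (5,21)–(0,12): crosses AB
  → BLOCKED
Obstacle 2 [(17,1) (19,1) (24,23) (19,22) (18,16)]:
  edge (17,1)–(19,1): clear
  edge (19,1)–(24,23): clear
  edge (24,23)–(19,22): clear
  edge (19,22)–(18,16): clear
  edge (18,16)–(17,1): clear
  midpoint (6,12) outside
  → clear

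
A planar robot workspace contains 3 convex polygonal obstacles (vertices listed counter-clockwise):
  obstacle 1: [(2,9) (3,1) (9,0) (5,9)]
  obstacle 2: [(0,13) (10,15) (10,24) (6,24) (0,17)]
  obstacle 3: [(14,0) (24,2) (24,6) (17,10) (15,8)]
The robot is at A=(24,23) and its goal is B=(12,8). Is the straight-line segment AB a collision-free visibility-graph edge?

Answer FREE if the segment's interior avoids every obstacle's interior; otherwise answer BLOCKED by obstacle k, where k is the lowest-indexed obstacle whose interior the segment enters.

FREE

Obstacle 1 [(2,9) (3,1) (9,0) (5,9)]:
  edge (2,9)–(3,1): clear
  edge (3,1)–(9,0): clear
  edge (9,0)–(5,9): clear
  edge (5,9)–(2,9): clear
  midpoint (18,31/2) outside
  → clear
Obstacle 2 [(0,13) (10,15) (10,24) (6,24) (0,17)]:
  edge (0,13)–(10,15): clear
  edge (10,15)–(10,24): clear
  edge (10,24)–(6,24): clear
  edge (6,24)–(0,17): clear
  edge (0,17)–(0,13): clear
  midpoint (18,31/2) outside
  → clear
Obstacle 3 [(14,0) (24,2) (24,6) (17,10) (15,8)]:
  edge (14,0)–(24,2): clear
  edge (24,2)–(24,6): clear
  edge (24,6)–(17,10): clear
  edge (17,10)–(15,8): clear
  edge (15,8)–(14,0): clear
  midpoint (18,31/2) outside
  → clear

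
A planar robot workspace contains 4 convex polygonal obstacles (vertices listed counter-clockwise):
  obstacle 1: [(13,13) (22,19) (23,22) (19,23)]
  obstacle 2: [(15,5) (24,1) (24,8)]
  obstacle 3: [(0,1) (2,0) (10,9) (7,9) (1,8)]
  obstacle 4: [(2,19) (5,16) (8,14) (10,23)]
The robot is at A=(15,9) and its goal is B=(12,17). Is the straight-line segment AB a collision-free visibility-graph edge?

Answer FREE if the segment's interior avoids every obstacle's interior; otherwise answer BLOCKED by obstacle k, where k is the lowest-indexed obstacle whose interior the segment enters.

BLOCKED by obstacle 1

Obstacle 1 [(13,13) (22,19) (23,22) (19,23)]:
  edge (13,13)–(22,19): crosses AB
  edge (22,19)–(23,22): clear
  edge (23,22)–(19,23): clear
  edge (19,23)–(13,13): crosses AB
  → BLOCKED
Obstacle 2 [(15,5) (24,1) (24,8)]:
  edge (15,5)–(24,1): clear
  edge (24,1)–(24,8): clear
  edge (24,8)–(15,5): clear
  midpoint (27/2,13) outside
  → clear
Obstacle 3 [(0,1) (2,0) (10,9) (7,9) (1,8)]:
  edge (0,1)–(2,0): clear
  edge (2,0)–(10,9): clear
  edge (10,9)–(7,9): clear
  edge (7,9)–(1,8): clear
  edge (1,8)–(0,1): clear
  midpoint (27/2,13) outside
  → clear
Obstacle 4 [(2,19) (5,16) (8,14) (10,23)]:
  edge (2,19)–(5,16): clear
  edge (5,16)–(8,14): clear
  edge (8,14)–(10,23): clear
  edge (10,23)–(2,19): clear
  midpoint (27/2,13) outside
  → clear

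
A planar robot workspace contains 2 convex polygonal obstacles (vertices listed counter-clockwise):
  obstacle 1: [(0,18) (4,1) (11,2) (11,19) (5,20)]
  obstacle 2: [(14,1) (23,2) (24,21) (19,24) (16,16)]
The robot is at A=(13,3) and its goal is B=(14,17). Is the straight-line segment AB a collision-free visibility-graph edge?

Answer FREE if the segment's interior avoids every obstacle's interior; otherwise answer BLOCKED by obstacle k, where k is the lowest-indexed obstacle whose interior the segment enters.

FREE

Obstacle 1 [(0,18) (4,1) (11,2) (11,19) (5,20)]:
  edge (0,18)–(4,1): clear
  edge (4,1)–(11,2): clear
  edge (11,2)–(11,19): clear
  edge (11,19)–(5,20): clear
  edge (5,20)–(0,18): clear
  midpoint (27/2,10) outside
  → clear
Obstacle 2 [(14,1) (23,2) (24,21) (19,24) (16,16)]:
  edge (14,1)–(23,2): clear
  edge (23,2)–(24,21): clear
  edge (24,21)–(19,24): clear
  edge (19,24)–(16,16): clear
  edge (16,16)–(14,1): clear
  midpoint (27/2,10) outside
  → clear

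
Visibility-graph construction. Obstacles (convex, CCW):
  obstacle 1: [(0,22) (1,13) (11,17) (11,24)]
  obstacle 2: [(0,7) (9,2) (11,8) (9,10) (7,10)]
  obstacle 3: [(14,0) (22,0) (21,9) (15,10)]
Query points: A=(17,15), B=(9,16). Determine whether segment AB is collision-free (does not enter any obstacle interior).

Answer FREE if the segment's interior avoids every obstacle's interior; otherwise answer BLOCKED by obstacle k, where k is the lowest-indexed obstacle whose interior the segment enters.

FREE

Obstacle 1 [(0,22) (1,13) (11,17) (11,24)]:
  edge (0,22)–(1,13): clear
  edge (1,13)–(11,17): clear
  edge (11,17)–(11,24): clear
  edge (11,24)–(0,22): clear
  midpoint (13,31/2) outside
  → clear
Obstacle 2 [(0,7) (9,2) (11,8) (9,10) (7,10)]:
  edge (0,7)–(9,2): clear
  edge (9,2)–(11,8): clear
  edge (11,8)–(9,10): clear
  edge (9,10)–(7,10): clear
  edge (7,10)–(0,7): clear
  midpoint (13,31/2) outside
  → clear
Obstacle 3 [(14,0) (22,0) (21,9) (15,10)]:
  edge (14,0)–(22,0): clear
  edge (22,0)–(21,9): clear
  edge (21,9)–(15,10): clear
  edge (15,10)–(14,0): clear
  midpoint (13,31/2) outside
  → clear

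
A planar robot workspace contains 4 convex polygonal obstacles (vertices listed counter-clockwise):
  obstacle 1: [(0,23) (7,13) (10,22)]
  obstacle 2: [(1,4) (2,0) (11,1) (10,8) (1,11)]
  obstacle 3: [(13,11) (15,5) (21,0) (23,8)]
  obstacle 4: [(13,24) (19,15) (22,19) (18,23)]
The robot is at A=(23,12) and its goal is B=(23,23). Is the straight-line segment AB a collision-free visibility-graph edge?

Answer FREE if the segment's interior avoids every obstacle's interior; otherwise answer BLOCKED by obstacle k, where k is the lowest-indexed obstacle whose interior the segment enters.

Obstacle 1 [(0,23) (7,13) (10,22)]:
  edge (0,23)–(7,13): clear
  edge (7,13)–(10,22): clear
  edge (10,22)–(0,23): clear
  midpoint (23,35/2) outside
  → clear
Obstacle 2 [(1,4) (2,0) (11,1) (10,8) (1,11)]:
  edge (1,4)–(2,0): clear
  edge (2,0)–(11,1): clear
  edge (11,1)–(10,8): clear
  edge (10,8)–(1,11): clear
  edge (1,11)–(1,4): clear
  midpoint (23,35/2) outside
  → clear
Obstacle 3 [(13,11) (15,5) (21,0) (23,8)]:
  edge (13,11)–(15,5): clear
  edge (15,5)–(21,0): clear
  edge (21,0)–(23,8): clear
  edge (23,8)–(13,11): clear
  midpoint (23,35/2) outside
  → clear
Obstacle 4 [(13,24) (19,15) (22,19) (18,23)]:
  edge (13,24)–(19,15): clear
  edge (19,15)–(22,19): clear
  edge (22,19)–(18,23): clear
  edge (18,23)–(13,24): clear
  midpoint (23,35/2) outside
  → clear

FREE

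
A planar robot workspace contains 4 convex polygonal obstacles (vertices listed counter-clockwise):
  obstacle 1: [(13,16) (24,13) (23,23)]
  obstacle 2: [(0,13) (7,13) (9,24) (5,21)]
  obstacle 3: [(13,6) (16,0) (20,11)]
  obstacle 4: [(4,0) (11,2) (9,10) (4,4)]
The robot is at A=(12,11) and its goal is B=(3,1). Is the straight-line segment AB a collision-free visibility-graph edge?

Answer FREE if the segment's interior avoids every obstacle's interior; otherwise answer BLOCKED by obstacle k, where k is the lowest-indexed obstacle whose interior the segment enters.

Obstacle 1 [(13,16) (24,13) (23,23)]:
  edge (13,16)–(24,13): clear
  edge (24,13)–(23,23): clear
  edge (23,23)–(13,16): clear
  midpoint (15/2,6) outside
  → clear
Obstacle 2 [(0,13) (7,13) (9,24) (5,21)]:
  edge (0,13)–(7,13): clear
  edge (7,13)–(9,24): clear
  edge (9,24)–(5,21): clear
  edge (5,21)–(0,13): clear
  midpoint (15/2,6) outside
  → clear
Obstacle 3 [(13,6) (16,0) (20,11)]:
  edge (13,6)–(16,0): clear
  edge (16,0)–(20,11): clear
  edge (20,11)–(13,6): clear
  midpoint (15/2,6) outside
  → clear
Obstacle 4 [(4,0) (11,2) (9,10) (4,4)]:
  edge (4,0)–(11,2): clear
  edge (11,2)–(9,10): crosses AB
  edge (9,10)–(4,4): clear
  edge (4,4)–(4,0): crosses AB
  → BLOCKED

BLOCKED by obstacle 4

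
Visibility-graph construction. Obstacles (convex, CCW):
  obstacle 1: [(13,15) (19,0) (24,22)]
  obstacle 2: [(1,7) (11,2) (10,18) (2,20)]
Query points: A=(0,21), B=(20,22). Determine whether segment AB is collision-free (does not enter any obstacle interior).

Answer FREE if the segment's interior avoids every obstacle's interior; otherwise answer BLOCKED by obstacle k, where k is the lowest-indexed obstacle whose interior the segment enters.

FREE

Obstacle 1 [(13,15) (19,0) (24,22)]:
  edge (13,15)–(19,0): clear
  edge (19,0)–(24,22): clear
  edge (24,22)–(13,15): clear
  midpoint (10,43/2) outside
  → clear
Obstacle 2 [(1,7) (11,2) (10,18) (2,20)]:
  edge (1,7)–(11,2): clear
  edge (11,2)–(10,18): clear
  edge (10,18)–(2,20): clear
  edge (2,20)–(1,7): clear
  midpoint (10,43/2) outside
  → clear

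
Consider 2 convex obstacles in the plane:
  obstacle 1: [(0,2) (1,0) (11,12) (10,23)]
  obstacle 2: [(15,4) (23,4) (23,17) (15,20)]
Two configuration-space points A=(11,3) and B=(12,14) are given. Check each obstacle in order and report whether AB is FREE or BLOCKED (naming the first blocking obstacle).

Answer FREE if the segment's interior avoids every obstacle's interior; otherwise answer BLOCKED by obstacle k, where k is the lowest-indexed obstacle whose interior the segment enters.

Obstacle 1 [(0,2) (1,0) (11,12) (10,23)]:
  edge (0,2)–(1,0): clear
  edge (1,0)–(11,12): clear
  edge (11,12)–(10,23): clear
  edge (10,23)–(0,2): clear
  midpoint (23/2,17/2) outside
  → clear
Obstacle 2 [(15,4) (23,4) (23,17) (15,20)]:
  edge (15,4)–(23,4): clear
  edge (23,4)–(23,17): clear
  edge (23,17)–(15,20): clear
  edge (15,20)–(15,4): clear
  midpoint (23/2,17/2) outside
  → clear

FREE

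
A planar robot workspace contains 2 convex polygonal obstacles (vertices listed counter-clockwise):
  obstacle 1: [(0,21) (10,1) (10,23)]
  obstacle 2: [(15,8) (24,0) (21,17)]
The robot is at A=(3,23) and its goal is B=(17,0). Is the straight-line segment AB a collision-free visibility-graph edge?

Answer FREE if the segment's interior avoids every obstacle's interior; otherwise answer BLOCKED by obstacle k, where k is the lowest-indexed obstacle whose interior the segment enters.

BLOCKED by obstacle 1

Obstacle 1 [(0,21) (10,1) (10,23)]:
  edge (0,21)–(10,1): clear
  edge (10,1)–(10,23): crosses AB
  edge (10,23)–(0,21): crosses AB
  → BLOCKED
Obstacle 2 [(15,8) (24,0) (21,17)]:
  edge (15,8)–(24,0): clear
  edge (24,0)–(21,17): clear
  edge (21,17)–(15,8): clear
  midpoint (10,23/2) outside
  → clear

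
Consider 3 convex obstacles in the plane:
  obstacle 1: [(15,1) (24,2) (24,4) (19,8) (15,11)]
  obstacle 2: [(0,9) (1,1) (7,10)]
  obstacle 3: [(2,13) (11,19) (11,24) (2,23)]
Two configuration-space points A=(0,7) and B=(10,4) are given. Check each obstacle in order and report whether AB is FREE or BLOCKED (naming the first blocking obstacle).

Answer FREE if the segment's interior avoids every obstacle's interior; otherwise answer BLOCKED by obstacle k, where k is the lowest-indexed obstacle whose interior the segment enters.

Obstacle 1 [(15,1) (24,2) (24,4) (19,8) (15,11)]:
  edge (15,1)–(24,2): clear
  edge (24,2)–(24,4): clear
  edge (24,4)–(19,8): clear
  edge (19,8)–(15,11): clear
  edge (15,11)–(15,1): clear
  midpoint (5,11/2) outside
  → clear
Obstacle 2 [(0,9) (1,1) (7,10)]:
  edge (0,9)–(1,1): crosses AB
  edge (1,1)–(7,10): crosses AB
  edge (7,10)–(0,9): clear
  → BLOCKED
Obstacle 3 [(2,13) (11,19) (11,24) (2,23)]:
  edge (2,13)–(11,19): clear
  edge (11,19)–(11,24): clear
  edge (11,24)–(2,23): clear
  edge (2,23)–(2,13): clear
  midpoint (5,11/2) outside
  → clear

BLOCKED by obstacle 2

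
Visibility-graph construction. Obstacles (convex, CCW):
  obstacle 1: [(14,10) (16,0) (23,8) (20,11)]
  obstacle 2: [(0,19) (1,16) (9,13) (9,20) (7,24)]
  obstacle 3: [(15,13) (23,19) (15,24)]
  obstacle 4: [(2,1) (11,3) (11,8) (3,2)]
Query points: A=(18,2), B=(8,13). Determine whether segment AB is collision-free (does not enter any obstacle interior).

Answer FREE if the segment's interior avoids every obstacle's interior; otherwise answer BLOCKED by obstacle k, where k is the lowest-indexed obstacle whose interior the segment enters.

Obstacle 1 [(14,10) (16,0) (23,8) (20,11)]:
  edge (14,10)–(16,0): crosses AB
  edge (16,0)–(23,8): crosses AB
  edge (23,8)–(20,11): clear
  edge (20,11)–(14,10): clear
  → BLOCKED
Obstacle 2 [(0,19) (1,16) (9,13) (9,20) (7,24)]:
  edge (0,19)–(1,16): clear
  edge (1,16)–(9,13): clear
  edge (9,13)–(9,20): clear
  edge (9,20)–(7,24): clear
  edge (7,24)–(0,19): clear
  midpoint (13,15/2) outside
  → clear
Obstacle 3 [(15,13) (23,19) (15,24)]:
  edge (15,13)–(23,19): clear
  edge (23,19)–(15,24): clear
  edge (15,24)–(15,13): clear
  midpoint (13,15/2) outside
  → clear
Obstacle 4 [(2,1) (11,3) (11,8) (3,2)]:
  edge (2,1)–(11,3): clear
  edge (11,3)–(11,8): clear
  edge (11,8)–(3,2): clear
  edge (3,2)–(2,1): clear
  midpoint (13,15/2) outside
  → clear

BLOCKED by obstacle 1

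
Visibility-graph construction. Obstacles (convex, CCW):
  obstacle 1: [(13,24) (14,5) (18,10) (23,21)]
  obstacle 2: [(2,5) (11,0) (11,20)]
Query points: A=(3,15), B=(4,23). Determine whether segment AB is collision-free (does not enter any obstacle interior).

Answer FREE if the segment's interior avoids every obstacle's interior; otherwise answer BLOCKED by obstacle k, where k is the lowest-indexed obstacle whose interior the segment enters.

Obstacle 1 [(13,24) (14,5) (18,10) (23,21)]:
  edge (13,24)–(14,5): clear
  edge (14,5)–(18,10): clear
  edge (18,10)–(23,21): clear
  edge (23,21)–(13,24): clear
  midpoint (7/2,19) outside
  → clear
Obstacle 2 [(2,5) (11,0) (11,20)]:
  edge (2,5)–(11,0): clear
  edge (11,0)–(11,20): clear
  edge (11,20)–(2,5): clear
  midpoint (7/2,19) outside
  → clear

FREE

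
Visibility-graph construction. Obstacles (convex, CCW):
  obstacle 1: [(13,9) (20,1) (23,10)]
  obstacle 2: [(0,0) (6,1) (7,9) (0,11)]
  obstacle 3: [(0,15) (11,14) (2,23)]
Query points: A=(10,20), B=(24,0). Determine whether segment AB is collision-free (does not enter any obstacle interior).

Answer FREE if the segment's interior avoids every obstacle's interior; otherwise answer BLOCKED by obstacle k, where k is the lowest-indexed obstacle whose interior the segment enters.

Obstacle 1 [(13,9) (20,1) (23,10)]:
  edge (13,9)–(20,1): clear
  edge (20,1)–(23,10): crosses AB
  edge (23,10)–(13,9): crosses AB
  → BLOCKED
Obstacle 2 [(0,0) (6,1) (7,9) (0,11)]:
  edge (0,0)–(6,1): clear
  edge (6,1)–(7,9): clear
  edge (7,9)–(0,11): clear
  edge (0,11)–(0,0): clear
  midpoint (17,10) outside
  → clear
Obstacle 3 [(0,15) (11,14) (2,23)]:
  edge (0,15)–(11,14): clear
  edge (11,14)–(2,23): clear
  edge (2,23)–(0,15): clear
  midpoint (17,10) outside
  → clear

BLOCKED by obstacle 1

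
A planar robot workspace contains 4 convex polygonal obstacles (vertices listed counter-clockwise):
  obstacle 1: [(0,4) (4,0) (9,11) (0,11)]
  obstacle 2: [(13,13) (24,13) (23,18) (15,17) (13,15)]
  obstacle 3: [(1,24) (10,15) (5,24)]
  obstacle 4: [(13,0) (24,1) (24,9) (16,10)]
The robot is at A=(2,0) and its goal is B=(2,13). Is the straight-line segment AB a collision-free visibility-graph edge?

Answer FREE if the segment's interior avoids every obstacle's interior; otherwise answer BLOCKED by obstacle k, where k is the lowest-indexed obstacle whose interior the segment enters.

BLOCKED by obstacle 1

Obstacle 1 [(0,4) (4,0) (9,11) (0,11)]:
  edge (0,4)–(4,0): crosses AB
  edge (4,0)–(9,11): clear
  edge (9,11)–(0,11): crosses AB
  edge (0,11)–(0,4): clear
  → BLOCKED
Obstacle 2 [(13,13) (24,13) (23,18) (15,17) (13,15)]:
  edge (13,13)–(24,13): clear
  edge (24,13)–(23,18): clear
  edge (23,18)–(15,17): clear
  edge (15,17)–(13,15): clear
  edge (13,15)–(13,13): clear
  midpoint (2,13/2) outside
  → clear
Obstacle 3 [(1,24) (10,15) (5,24)]:
  edge (1,24)–(10,15): clear
  edge (10,15)–(5,24): clear
  edge (5,24)–(1,24): clear
  midpoint (2,13/2) outside
  → clear
Obstacle 4 [(13,0) (24,1) (24,9) (16,10)]:
  edge (13,0)–(24,1): clear
  edge (24,1)–(24,9): clear
  edge (24,9)–(16,10): clear
  edge (16,10)–(13,0): clear
  midpoint (2,13/2) outside
  → clear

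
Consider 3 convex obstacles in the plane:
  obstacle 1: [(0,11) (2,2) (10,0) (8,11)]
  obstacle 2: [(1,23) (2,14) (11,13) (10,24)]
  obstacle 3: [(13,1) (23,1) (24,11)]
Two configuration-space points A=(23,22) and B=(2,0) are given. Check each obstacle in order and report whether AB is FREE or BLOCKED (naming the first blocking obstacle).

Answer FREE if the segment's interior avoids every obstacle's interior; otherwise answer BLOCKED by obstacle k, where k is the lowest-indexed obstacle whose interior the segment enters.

Obstacle 1 [(0,11) (2,2) (10,0) (8,11)]:
  edge (0,11)–(2,2): clear
  edge (2,2)–(10,0): crosses AB
  edge (10,0)–(8,11): crosses AB
  edge (8,11)–(0,11): clear
  → BLOCKED
Obstacle 2 [(1,23) (2,14) (11,13) (10,24)]:
  edge (1,23)–(2,14): clear
  edge (2,14)–(11,13): clear
  edge (11,13)–(10,24): clear
  edge (10,24)–(1,23): clear
  midpoint (25/2,11) outside
  → clear
Obstacle 3 [(13,1) (23,1) (24,11)]:
  edge (13,1)–(23,1): clear
  edge (23,1)–(24,11): clear
  edge (24,11)–(13,1): clear
  midpoint (25/2,11) outside
  → clear

BLOCKED by obstacle 1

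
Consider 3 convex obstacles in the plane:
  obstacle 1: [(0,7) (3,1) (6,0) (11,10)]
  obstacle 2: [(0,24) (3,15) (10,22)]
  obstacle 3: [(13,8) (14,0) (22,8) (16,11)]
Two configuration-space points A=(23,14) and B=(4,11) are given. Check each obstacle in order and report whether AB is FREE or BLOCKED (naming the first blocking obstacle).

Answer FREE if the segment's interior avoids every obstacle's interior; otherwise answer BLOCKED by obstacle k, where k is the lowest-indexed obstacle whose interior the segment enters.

Obstacle 1 [(0,7) (3,1) (6,0) (11,10)]:
  edge (0,7)–(3,1): clear
  edge (3,1)–(6,0): clear
  edge (6,0)–(11,10): clear
  edge (11,10)–(0,7): clear
  midpoint (27/2,25/2) outside
  → clear
Obstacle 2 [(0,24) (3,15) (10,22)]:
  edge (0,24)–(3,15): clear
  edge (3,15)–(10,22): clear
  edge (10,22)–(0,24): clear
  midpoint (27/2,25/2) outside
  → clear
Obstacle 3 [(13,8) (14,0) (22,8) (16,11)]:
  edge (13,8)–(14,0): clear
  edge (14,0)–(22,8): clear
  edge (22,8)–(16,11): clear
  edge (16,11)–(13,8): clear
  midpoint (27/2,25/2) outside
  → clear

FREE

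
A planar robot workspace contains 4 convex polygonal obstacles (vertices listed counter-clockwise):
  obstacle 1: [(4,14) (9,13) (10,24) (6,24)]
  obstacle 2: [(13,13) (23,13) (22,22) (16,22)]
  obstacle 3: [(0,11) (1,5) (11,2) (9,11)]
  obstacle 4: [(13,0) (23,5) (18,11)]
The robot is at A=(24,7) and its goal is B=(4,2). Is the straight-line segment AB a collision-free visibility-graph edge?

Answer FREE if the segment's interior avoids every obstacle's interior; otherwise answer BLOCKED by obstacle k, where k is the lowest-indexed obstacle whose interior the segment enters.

BLOCKED by obstacle 3

Obstacle 1 [(4,14) (9,13) (10,24) (6,24)]:
  edge (4,14)–(9,13): clear
  edge (9,13)–(10,24): clear
  edge (10,24)–(6,24): clear
  edge (6,24)–(4,14): clear
  midpoint (14,9/2) outside
  → clear
Obstacle 2 [(13,13) (23,13) (22,22) (16,22)]:
  edge (13,13)–(23,13): clear
  edge (23,13)–(22,22): clear
  edge (22,22)–(16,22): clear
  edge (16,22)–(13,13): clear
  midpoint (14,9/2) outside
  → clear
Obstacle 3 [(0,11) (1,5) (11,2) (9,11)]:
  edge (0,11)–(1,5): clear
  edge (1,5)–(11,2): crosses AB
  edge (11,2)–(9,11): crosses AB
  edge (9,11)–(0,11): clear
  → BLOCKED
Obstacle 4 [(13,0) (23,5) (18,11)]:
  edge (13,0)–(23,5): clear
  edge (23,5)–(18,11): crosses AB
  edge (18,11)–(13,0): crosses AB
  → BLOCKED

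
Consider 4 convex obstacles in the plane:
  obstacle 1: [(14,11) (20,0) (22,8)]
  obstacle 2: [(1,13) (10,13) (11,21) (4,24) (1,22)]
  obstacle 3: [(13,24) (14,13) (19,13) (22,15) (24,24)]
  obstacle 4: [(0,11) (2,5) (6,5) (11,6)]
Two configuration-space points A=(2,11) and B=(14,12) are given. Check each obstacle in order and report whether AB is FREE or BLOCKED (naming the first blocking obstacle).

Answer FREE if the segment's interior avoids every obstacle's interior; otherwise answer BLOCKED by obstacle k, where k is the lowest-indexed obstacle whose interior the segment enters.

FREE

Obstacle 1 [(14,11) (20,0) (22,8)]:
  edge (14,11)–(20,0): clear
  edge (20,0)–(22,8): clear
  edge (22,8)–(14,11): clear
  midpoint (8,23/2) outside
  → clear
Obstacle 2 [(1,13) (10,13) (11,21) (4,24) (1,22)]:
  edge (1,13)–(10,13): clear
  edge (10,13)–(11,21): clear
  edge (11,21)–(4,24): clear
  edge (4,24)–(1,22): clear
  edge (1,22)–(1,13): clear
  midpoint (8,23/2) outside
  → clear
Obstacle 3 [(13,24) (14,13) (19,13) (22,15) (24,24)]:
  edge (13,24)–(14,13): clear
  edge (14,13)–(19,13): clear
  edge (19,13)–(22,15): clear
  edge (22,15)–(24,24): clear
  edge (24,24)–(13,24): clear
  midpoint (8,23/2) outside
  → clear
Obstacle 4 [(0,11) (2,5) (6,5) (11,6)]:
  edge (0,11)–(2,5): clear
  edge (2,5)–(6,5): clear
  edge (6,5)–(11,6): clear
  edge (11,6)–(0,11): clear
  midpoint (8,23/2) outside
  → clear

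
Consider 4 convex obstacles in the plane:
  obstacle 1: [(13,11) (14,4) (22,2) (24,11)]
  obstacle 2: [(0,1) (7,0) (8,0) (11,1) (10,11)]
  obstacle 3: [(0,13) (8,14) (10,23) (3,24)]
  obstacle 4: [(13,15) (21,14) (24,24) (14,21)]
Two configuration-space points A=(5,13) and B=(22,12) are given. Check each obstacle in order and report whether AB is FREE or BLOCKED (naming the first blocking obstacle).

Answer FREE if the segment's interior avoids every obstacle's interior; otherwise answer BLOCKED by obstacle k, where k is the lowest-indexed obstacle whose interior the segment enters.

FREE

Obstacle 1 [(13,11) (14,4) (22,2) (24,11)]:
  edge (13,11)–(14,4): clear
  edge (14,4)–(22,2): clear
  edge (22,2)–(24,11): clear
  edge (24,11)–(13,11): clear
  midpoint (27/2,25/2) outside
  → clear
Obstacle 2 [(0,1) (7,0) (8,0) (11,1) (10,11)]:
  edge (0,1)–(7,0): clear
  edge (7,0)–(8,0): clear
  edge (8,0)–(11,1): clear
  edge (11,1)–(10,11): clear
  edge (10,11)–(0,1): clear
  midpoint (27/2,25/2) outside
  → clear
Obstacle 3 [(0,13) (8,14) (10,23) (3,24)]:
  edge (0,13)–(8,14): clear
  edge (8,14)–(10,23): clear
  edge (10,23)–(3,24): clear
  edge (3,24)–(0,13): clear
  midpoint (27/2,25/2) outside
  → clear
Obstacle 4 [(13,15) (21,14) (24,24) (14,21)]:
  edge (13,15)–(21,14): clear
  edge (21,14)–(24,24): clear
  edge (24,24)–(14,21): clear
  edge (14,21)–(13,15): clear
  midpoint (27/2,25/2) outside
  → clear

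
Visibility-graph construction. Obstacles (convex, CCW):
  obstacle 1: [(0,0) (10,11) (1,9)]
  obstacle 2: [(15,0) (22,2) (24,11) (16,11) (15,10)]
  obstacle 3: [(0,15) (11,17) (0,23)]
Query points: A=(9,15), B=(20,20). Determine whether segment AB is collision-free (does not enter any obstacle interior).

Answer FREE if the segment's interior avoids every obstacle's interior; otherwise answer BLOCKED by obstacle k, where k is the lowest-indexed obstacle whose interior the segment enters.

Obstacle 1 [(0,0) (10,11) (1,9)]:
  edge (0,0)–(10,11): clear
  edge (10,11)–(1,9): clear
  edge (1,9)–(0,0): clear
  midpoint (29/2,35/2) outside
  → clear
Obstacle 2 [(15,0) (22,2) (24,11) (16,11) (15,10)]:
  edge (15,0)–(22,2): clear
  edge (22,2)–(24,11): clear
  edge (24,11)–(16,11): clear
  edge (16,11)–(15,10): clear
  edge (15,10)–(15,0): clear
  midpoint (29/2,35/2) outside
  → clear
Obstacle 3 [(0,15) (11,17) (0,23)]:
  edge (0,15)–(11,17): clear
  edge (11,17)–(0,23): clear
  edge (0,23)–(0,15): clear
  midpoint (29/2,35/2) outside
  → clear

FREE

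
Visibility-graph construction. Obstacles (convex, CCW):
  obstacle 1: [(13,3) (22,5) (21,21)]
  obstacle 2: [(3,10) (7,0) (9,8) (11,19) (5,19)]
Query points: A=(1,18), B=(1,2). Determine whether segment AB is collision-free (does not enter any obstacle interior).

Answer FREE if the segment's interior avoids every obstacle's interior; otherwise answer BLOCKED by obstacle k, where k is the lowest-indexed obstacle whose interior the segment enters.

Obstacle 1 [(13,3) (22,5) (21,21)]:
  edge (13,3)–(22,5): clear
  edge (22,5)–(21,21): clear
  edge (21,21)–(13,3): clear
  midpoint (1,10) outside
  → clear
Obstacle 2 [(3,10) (7,0) (9,8) (11,19) (5,19)]:
  edge (3,10)–(7,0): clear
  edge (7,0)–(9,8): clear
  edge (9,8)–(11,19): clear
  edge (11,19)–(5,19): clear
  edge (5,19)–(3,10): clear
  midpoint (1,10) outside
  → clear

FREE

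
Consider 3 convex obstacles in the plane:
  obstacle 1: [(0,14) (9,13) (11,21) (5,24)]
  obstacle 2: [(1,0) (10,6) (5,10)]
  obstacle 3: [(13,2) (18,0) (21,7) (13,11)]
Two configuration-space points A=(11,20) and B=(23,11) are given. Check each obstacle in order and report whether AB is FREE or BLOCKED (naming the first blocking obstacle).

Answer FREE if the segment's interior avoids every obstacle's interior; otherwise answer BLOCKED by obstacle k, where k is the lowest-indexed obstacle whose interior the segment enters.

Obstacle 1 [(0,14) (9,13) (11,21) (5,24)]:
  edge (0,14)–(9,13): clear
  edge (9,13)–(11,21): clear
  edge (11,21)–(5,24): clear
  edge (5,24)–(0,14): clear
  midpoint (17,31/2) outside
  → clear
Obstacle 2 [(1,0) (10,6) (5,10)]:
  edge (1,0)–(10,6): clear
  edge (10,6)–(5,10): clear
  edge (5,10)–(1,0): clear
  midpoint (17,31/2) outside
  → clear
Obstacle 3 [(13,2) (18,0) (21,7) (13,11)]:
  edge (13,2)–(18,0): clear
  edge (18,0)–(21,7): clear
  edge (21,7)–(13,11): clear
  edge (13,11)–(13,2): clear
  midpoint (17,31/2) outside
  → clear

FREE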